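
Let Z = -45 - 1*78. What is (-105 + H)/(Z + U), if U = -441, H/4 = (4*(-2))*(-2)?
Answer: 41/564 ≈ 0.072695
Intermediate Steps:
H = 64 (H = 4*((4*(-2))*(-2)) = 4*(-8*(-2)) = 4*16 = 64)
Z = -123 (Z = -45 - 78 = -123)
(-105 + H)/(Z + U) = (-105 + 64)/(-123 - 441) = -41/(-564) = -41*(-1/564) = 41/564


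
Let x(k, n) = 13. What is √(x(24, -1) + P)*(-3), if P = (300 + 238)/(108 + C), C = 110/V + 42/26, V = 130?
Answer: -3*√9212658/718 ≈ -12.682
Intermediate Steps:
C = 32/13 (C = 110/130 + 42/26 = 110*(1/130) + 42*(1/26) = 11/13 + 21/13 = 32/13 ≈ 2.4615)
P = 3497/718 (P = (300 + 238)/(108 + 32/13) = 538/(1436/13) = 538*(13/1436) = 3497/718 ≈ 4.8705)
√(x(24, -1) + P)*(-3) = √(13 + 3497/718)*(-3) = √(12831/718)*(-3) = (√9212658/718)*(-3) = -3*√9212658/718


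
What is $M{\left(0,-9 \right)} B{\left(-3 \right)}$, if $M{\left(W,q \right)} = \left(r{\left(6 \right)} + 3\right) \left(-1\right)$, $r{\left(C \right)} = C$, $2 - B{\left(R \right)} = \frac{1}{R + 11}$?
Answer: $- \frac{135}{8} \approx -16.875$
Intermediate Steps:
$B{\left(R \right)} = 2 - \frac{1}{11 + R}$ ($B{\left(R \right)} = 2 - \frac{1}{R + 11} = 2 - \frac{1}{11 + R}$)
$M{\left(W,q \right)} = -9$ ($M{\left(W,q \right)} = \left(6 + 3\right) \left(-1\right) = 9 \left(-1\right) = -9$)
$M{\left(0,-9 \right)} B{\left(-3 \right)} = - 9 \frac{21 + 2 \left(-3\right)}{11 - 3} = - 9 \frac{21 - 6}{8} = - 9 \cdot \frac{1}{8} \cdot 15 = \left(-9\right) \frac{15}{8} = - \frac{135}{8}$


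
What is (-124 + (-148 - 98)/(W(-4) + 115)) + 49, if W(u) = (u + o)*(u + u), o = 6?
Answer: -2557/33 ≈ -77.485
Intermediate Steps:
W(u) = 2*u*(6 + u) (W(u) = (u + 6)*(u + u) = (6 + u)*(2*u) = 2*u*(6 + u))
(-124 + (-148 - 98)/(W(-4) + 115)) + 49 = (-124 + (-148 - 98)/(2*(-4)*(6 - 4) + 115)) + 49 = (-124 - 246/(2*(-4)*2 + 115)) + 49 = (-124 - 246/(-16 + 115)) + 49 = (-124 - 246/99) + 49 = (-124 - 246*1/99) + 49 = (-124 - 82/33) + 49 = -4174/33 + 49 = -2557/33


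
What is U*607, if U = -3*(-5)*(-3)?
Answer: -27315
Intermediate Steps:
U = -45 (U = 15*(-3) = -45)
U*607 = -45*607 = -27315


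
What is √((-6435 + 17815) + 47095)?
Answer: 5*√2339 ≈ 241.82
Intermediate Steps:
√((-6435 + 17815) + 47095) = √(11380 + 47095) = √58475 = 5*√2339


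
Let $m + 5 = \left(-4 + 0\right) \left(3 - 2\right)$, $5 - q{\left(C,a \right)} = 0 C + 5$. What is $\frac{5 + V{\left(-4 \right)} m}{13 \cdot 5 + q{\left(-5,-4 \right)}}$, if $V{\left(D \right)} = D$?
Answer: $\frac{41}{65} \approx 0.63077$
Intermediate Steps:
$q{\left(C,a \right)} = 0$ ($q{\left(C,a \right)} = 5 - \left(0 C + 5\right) = 5 - \left(0 + 5\right) = 5 - 5 = 0$)
$m = -9$ ($m = -5 + \left(-4 + 0\right) \left(3 - 2\right) = -5 - 4 = -9$)
$\frac{5 + V{\left(-4 \right)} m}{13 \cdot 5 + q{\left(-5,-4 \right)}} = \frac{5 - -36}{13 \cdot 5 + 0} = \frac{5 + 36}{65 + 0} = \frac{41}{65}$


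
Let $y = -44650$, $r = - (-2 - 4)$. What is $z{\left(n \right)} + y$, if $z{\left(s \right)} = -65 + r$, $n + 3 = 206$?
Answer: $-44709$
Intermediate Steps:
$n = 203$ ($n = -3 + 206 = 203$)
$r = 6$ ($r = \left(-1\right) \left(-6\right) = 6$)
$z{\left(s \right)} = -59$ ($z{\left(s \right)} = -65 + 6 = -59$)
$z{\left(n \right)} + y = -59 - 44650 = -44709$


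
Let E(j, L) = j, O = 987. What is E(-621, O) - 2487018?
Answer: -2487639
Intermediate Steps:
E(-621, O) - 2487018 = -621 - 2487018 = -2487639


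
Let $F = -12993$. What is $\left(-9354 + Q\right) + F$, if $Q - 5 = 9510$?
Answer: $-12832$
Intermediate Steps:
$Q = 9515$ ($Q = 5 + 9510 = 9515$)
$\left(-9354 + Q\right) + F = \left(-9354 + 9515\right) - 12993 = 161 - 12993 = -12832$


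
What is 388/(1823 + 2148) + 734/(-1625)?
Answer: -2284214/6452875 ≈ -0.35398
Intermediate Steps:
388/(1823 + 2148) + 734/(-1625) = 388/3971 + 734*(-1/1625) = 388*(1/3971) - 734/1625 = 388/3971 - 734/1625 = -2284214/6452875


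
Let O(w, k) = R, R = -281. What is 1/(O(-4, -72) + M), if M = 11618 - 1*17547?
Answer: -1/6210 ≈ -0.00016103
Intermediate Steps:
M = -5929 (M = 11618 - 17547 = -5929)
O(w, k) = -281
1/(O(-4, -72) + M) = 1/(-281 - 5929) = 1/(-6210) = -1/6210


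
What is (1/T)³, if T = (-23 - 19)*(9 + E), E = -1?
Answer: -1/37933056 ≈ -2.6362e-8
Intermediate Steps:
T = -336 (T = (-23 - 19)*(9 - 1) = -42*8 = -336)
(1/T)³ = (1/(-336))³ = (-1/336)³ = -1/37933056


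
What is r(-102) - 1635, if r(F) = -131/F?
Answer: -166639/102 ≈ -1633.7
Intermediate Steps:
r(-102) - 1635 = -131/(-102) - 1635 = -131*(-1/102) - 1635 = 131/102 - 1635 = -166639/102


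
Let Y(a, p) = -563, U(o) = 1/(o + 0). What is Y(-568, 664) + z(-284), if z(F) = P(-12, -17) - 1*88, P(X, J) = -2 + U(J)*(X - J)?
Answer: -11106/17 ≈ -653.29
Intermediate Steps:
U(o) = 1/o
P(X, J) = -2 + (X - J)/J
z(F) = -1535/17 (z(F) = (-3 - 12/(-17)) - 1*88 = (-3 - 12*(-1/17)) - 88 = (-3 + 12/17) - 88 = -39/17 - 88 = -1535/17)
Y(-568, 664) + z(-284) = -563 - 1535/17 = -11106/17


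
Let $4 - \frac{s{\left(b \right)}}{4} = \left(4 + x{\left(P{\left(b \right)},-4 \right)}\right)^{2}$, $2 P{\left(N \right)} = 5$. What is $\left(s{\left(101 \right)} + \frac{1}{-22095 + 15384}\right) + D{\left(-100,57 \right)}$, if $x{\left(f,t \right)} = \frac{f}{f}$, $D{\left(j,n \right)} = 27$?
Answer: $- \frac{382528}{6711} \approx -57.0$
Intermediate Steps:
$P{\left(N \right)} = \frac{5}{2}$ ($P{\left(N \right)} = \frac{1}{2} \cdot 5 = \frac{5}{2}$)
$x{\left(f,t \right)} = 1$
$s{\left(b \right)} = -84$ ($s{\left(b \right)} = 16 - 4 \left(4 + 1\right)^{2} = 16 - 4 \cdot 5^{2} = 16 - 100 = -84$)
$\left(s{\left(101 \right)} + \frac{1}{-22095 + 15384}\right) + D{\left(-100,57 \right)} = \left(-84 + \frac{1}{-22095 + 15384}\right) + 27 = \left(-84 + \frac{1}{-6711}\right) + 27 = \left(-84 - \frac{1}{6711}\right) + 27 = - \frac{563725}{6711} + 27 = - \frac{382528}{6711}$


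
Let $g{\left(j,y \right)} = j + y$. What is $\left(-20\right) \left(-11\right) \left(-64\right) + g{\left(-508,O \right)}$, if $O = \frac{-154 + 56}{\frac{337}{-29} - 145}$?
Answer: $- \frac{33127927}{2271} \approx -14587.0$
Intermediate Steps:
$O = \frac{1421}{2271}$ ($O = - \frac{98}{337 \left(- \frac{1}{29}\right) - 145} = - \frac{98}{- \frac{337}{29} - 145} = - \frac{98}{- \frac{4542}{29}} = \left(-98\right) \left(- \frac{29}{4542}\right) = \frac{1421}{2271} \approx 0.62572$)
$\left(-20\right) \left(-11\right) \left(-64\right) + g{\left(-508,O \right)} = \left(-20\right) \left(-11\right) \left(-64\right) + \left(-508 + \frac{1421}{2271}\right) = 220 \left(-64\right) - \frac{1152247}{2271} = -14080 - \frac{1152247}{2271} = - \frac{33127927}{2271}$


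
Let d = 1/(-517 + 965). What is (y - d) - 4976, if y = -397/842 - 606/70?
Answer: -671596831/134720 ≈ -4985.1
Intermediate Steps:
y = -269021/29470 (y = -397*1/842 - 606*1/70 = -397/842 - 303/35 = -269021/29470 ≈ -9.1286)
d = 1/448 ≈ 0.0022321
(y - d) - 4976 = (-269021/29470 - 1*1/448) - 4976 = (-269021/29470 - 1/448) - 4976 = -1230111/134720 - 4976 = -671596831/134720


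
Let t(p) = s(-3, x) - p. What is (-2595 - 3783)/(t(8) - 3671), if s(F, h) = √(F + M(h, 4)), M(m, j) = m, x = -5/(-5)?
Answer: 7821554/4511681 + 2126*I*√2/4511681 ≈ 1.7336 + 0.00066641*I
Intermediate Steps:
x = 1 (x = -5*(-⅕) = 1)
s(F, h) = √(F + h)
t(p) = -p + I*√2 (t(p) = √(-3 + 1) - p = √(-2) - p = I*√2 - p = -p + I*√2)
(-2595 - 3783)/(t(8) - 3671) = (-2595 - 3783)/((-1*8 + I*√2) - 3671) = -6378/((-8 + I*√2) - 3671) = -6378/(-3679 + I*√2)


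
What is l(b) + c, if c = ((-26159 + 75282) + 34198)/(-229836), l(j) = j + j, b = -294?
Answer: -135226889/229836 ≈ -588.36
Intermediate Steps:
l(j) = 2*j
c = -83321/229836 (c = (49123 + 34198)*(-1/229836) = 83321*(-1/229836) = -83321/229836 ≈ -0.36252)
l(b) + c = 2*(-294) - 83321/229836 = -588 - 83321/229836 = -135226889/229836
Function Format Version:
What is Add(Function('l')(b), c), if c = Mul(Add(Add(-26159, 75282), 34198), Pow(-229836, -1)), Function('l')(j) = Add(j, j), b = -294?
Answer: Rational(-135226889, 229836) ≈ -588.36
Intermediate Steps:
Function('l')(j) = Mul(2, j)
c = Rational(-83321, 229836) (c = Mul(Add(49123, 34198), Rational(-1, 229836)) = Mul(83321, Rational(-1, 229836)) = Rational(-83321, 229836) ≈ -0.36252)
Add(Function('l')(b), c) = Add(Mul(2, -294), Rational(-83321, 229836)) = Add(-588, Rational(-83321, 229836)) = Rational(-135226889, 229836)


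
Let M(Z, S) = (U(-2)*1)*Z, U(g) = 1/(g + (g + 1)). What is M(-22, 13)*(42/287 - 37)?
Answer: -33242/123 ≈ -270.26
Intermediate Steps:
U(g) = 1/(1 + 2*g) (U(g) = 1/(g + (1 + g)) = 1/(1 + 2*g))
M(Z, S) = -Z/3 (M(Z, S) = (1/(1 + 2*(-2)))*Z = (1/(1 - 4))*Z = (1/(-3))*Z = (-1/3*1)*Z = -Z/3)
M(-22, 13)*(42/287 - 37) = (-1/3*(-22))*(42/287 - 37) = 22*(42*(1/287) - 37)/3 = 22*(6/41 - 37)/3 = (22/3)*(-1511/41) = -33242/123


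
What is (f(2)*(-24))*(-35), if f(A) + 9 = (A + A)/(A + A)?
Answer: -6720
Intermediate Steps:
f(A) = -8 (f(A) = -9 + (A + A)/(A + A) = -9 + (2*A)/((2*A)) = -9 + (2*A)*(1/(2*A)) = -9 + 1 = -8)
(f(2)*(-24))*(-35) = -8*(-24)*(-35) = 192*(-35) = -6720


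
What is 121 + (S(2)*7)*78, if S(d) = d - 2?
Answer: 121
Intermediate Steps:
S(d) = -2 + d
121 + (S(2)*7)*78 = 121 + ((-2 + 2)*7)*78 = 121 + (0*7)*78 = 121 + 0*78 = 121 + 0 = 121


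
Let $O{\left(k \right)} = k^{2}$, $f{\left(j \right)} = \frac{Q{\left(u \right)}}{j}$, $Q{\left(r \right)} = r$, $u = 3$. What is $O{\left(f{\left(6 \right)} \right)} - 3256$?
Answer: $- \frac{13023}{4} \approx -3255.8$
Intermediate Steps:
$f{\left(j \right)} = \frac{3}{j}$
$O{\left(f{\left(6 \right)} \right)} - 3256 = \left(\frac{3}{6}\right)^{2} - 3256 = \left(3 \cdot \frac{1}{6}\right)^{2} - 3256 = \left(\frac{1}{2}\right)^{2} - 3256 = \frac{1}{4} - 3256 = - \frac{13023}{4}$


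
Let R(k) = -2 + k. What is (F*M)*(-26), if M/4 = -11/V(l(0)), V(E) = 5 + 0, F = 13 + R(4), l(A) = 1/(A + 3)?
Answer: 3432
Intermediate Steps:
l(A) = 1/(3 + A)
F = 15 (F = 13 + (-2 + 4) = 13 + 2 = 15)
V(E) = 5
M = -44/5 (M = 4*(-11/5) = -44/5 ≈ -8.8000)
(F*M)*(-26) = (15*(-44/5))*(-26) = -132*(-26) = 3432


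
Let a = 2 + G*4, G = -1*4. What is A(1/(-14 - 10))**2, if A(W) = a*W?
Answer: 49/144 ≈ 0.34028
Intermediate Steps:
G = -4
a = -14 (a = 2 - 4*4 = 2 - 16 = -14)
A(W) = -14*W
A(1/(-14 - 10))**2 = (-14/(-14 - 10))**2 = (-14/(-24))**2 = (-14*(-1/24))**2 = (7/12)**2 = 49/144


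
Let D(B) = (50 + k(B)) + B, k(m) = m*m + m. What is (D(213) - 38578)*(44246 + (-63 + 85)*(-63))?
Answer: 311463620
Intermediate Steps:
k(m) = m + m² (k(m) = m² + m = m + m²)
D(B) = 50 + B + B*(1 + B) (D(B) = (50 + B*(1 + B)) + B = 50 + B + B*(1 + B))
(D(213) - 38578)*(44246 + (-63 + 85)*(-63)) = ((50 + 213 + 213*(1 + 213)) - 38578)*(44246 + (-63 + 85)*(-63)) = ((50 + 213 + 213*214) - 38578)*(44246 + 22*(-63)) = ((50 + 213 + 45582) - 38578)*(44246 - 1386) = (45845 - 38578)*42860 = 7267*42860 = 311463620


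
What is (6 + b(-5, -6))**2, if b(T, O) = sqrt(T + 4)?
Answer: (6 + I)**2 ≈ 35.0 + 12.0*I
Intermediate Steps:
b(T, O) = sqrt(4 + T)
(6 + b(-5, -6))**2 = (6 + sqrt(4 - 5))**2 = (6 + sqrt(-1))**2 = (6 + I)**2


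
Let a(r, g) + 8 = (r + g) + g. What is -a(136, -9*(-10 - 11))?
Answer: -506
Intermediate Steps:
a(r, g) = -8 + r + 2*g (a(r, g) = -8 + ((r + g) + g) = -8 + ((g + r) + g) = -8 + (r + 2*g) = -8 + r + 2*g)
-a(136, -9*(-10 - 11)) = -(-8 + 136 + 2*(-9*(-10 - 11))) = -(-8 + 136 + 2*(-9*(-21))) = -(-8 + 136 + 2*189) = -(-8 + 136 + 378) = -1*506 = -506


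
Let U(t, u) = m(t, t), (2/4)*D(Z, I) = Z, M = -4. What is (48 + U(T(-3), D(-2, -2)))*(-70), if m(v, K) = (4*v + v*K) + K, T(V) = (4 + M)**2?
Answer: -3360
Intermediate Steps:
T(V) = 0 (T(V) = (4 - 4)**2 = 0**2 = 0)
D(Z, I) = 2*Z
m(v, K) = K + 4*v + K*v (m(v, K) = (4*v + K*v) + K = K + 4*v + K*v)
U(t, u) = t**2 + 5*t (U(t, u) = t + 4*t + t*t = t + 4*t + t**2 = t**2 + 5*t)
(48 + U(T(-3), D(-2, -2)))*(-70) = (48 + 0*(5 + 0))*(-70) = (48 + 0*5)*(-70) = (48 + 0)*(-70) = 48*(-70) = -3360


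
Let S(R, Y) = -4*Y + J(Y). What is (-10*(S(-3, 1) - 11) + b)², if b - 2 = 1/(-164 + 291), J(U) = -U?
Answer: 423330625/16129 ≈ 26247.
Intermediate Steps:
S(R, Y) = -5*Y (S(R, Y) = -4*Y - Y = -5*Y)
b = 255/127 (b = 2 + 1/(-164 + 291) = 2 + 1/127 = 255/127 ≈ 2.0079)
(-10*(S(-3, 1) - 11) + b)² = (-10*(-5*1 - 11) + 255/127)² = (-10*(-5 - 11) + 255/127)² = (-10*(-16) + 255/127)² = (160 + 255/127)² = (20575/127)² = 423330625/16129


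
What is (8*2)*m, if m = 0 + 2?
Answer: 32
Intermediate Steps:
m = 2
(8*2)*m = (8*2)*2 = 16*2 = 32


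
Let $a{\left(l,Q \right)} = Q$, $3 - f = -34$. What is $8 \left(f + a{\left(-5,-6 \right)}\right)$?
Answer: $248$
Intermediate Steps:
$f = 37$ ($f = 3 - -34 = 3 + 34 = 37$)
$8 \left(f + a{\left(-5,-6 \right)}\right) = 8 \left(37 - 6\right) = 8 \cdot 31 = 248$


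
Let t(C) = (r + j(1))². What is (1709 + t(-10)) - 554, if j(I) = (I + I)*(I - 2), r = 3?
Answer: 1156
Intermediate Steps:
j(I) = 2*I*(-2 + I) (j(I) = (2*I)*(-2 + I) = 2*I*(-2 + I))
t(C) = 1 (t(C) = (3 + 2*1*(-2 + 1))² = (3 + 2*1*(-1))² = (3 - 2)² = 1² = 1)
(1709 + t(-10)) - 554 = (1709 + 1) - 554 = 1710 - 554 = 1156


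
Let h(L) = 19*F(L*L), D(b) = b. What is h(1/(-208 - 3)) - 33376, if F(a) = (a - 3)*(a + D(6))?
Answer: -66833100773922/1982119441 ≈ -33718.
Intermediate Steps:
F(a) = (-3 + a)*(6 + a) (F(a) = (a - 3)*(a + 6) = (-3 + a)*(6 + a))
h(L) = -342 + 19*L⁴ + 57*L² (h(L) = 19*(-18 + (L*L)² + 3*(L*L)) = 19*(-18 + (L²)² + 3*L²) = 19*(-18 + L⁴ + 3*L²) = -342 + 19*L⁴ + 57*L²)
h(1/(-208 - 3)) - 33376 = (-342 + 19*(1/(-208 - 3))⁴ + 57*(1/(-208 - 3))²) - 33376 = (-342 + 19*(1/(-211))⁴ + 57*(1/(-211))²) - 33376 = (-342 + 19*(-1/211)⁴ + 57*(-1/211)²) - 33376 = (-342 + 19*(1/1982119441) + 57*(1/44521)) - 33376 = (-342 + 19/1982119441 + 57/44521) - 33376 = -677882311106/1982119441 - 33376 = -66833100773922/1982119441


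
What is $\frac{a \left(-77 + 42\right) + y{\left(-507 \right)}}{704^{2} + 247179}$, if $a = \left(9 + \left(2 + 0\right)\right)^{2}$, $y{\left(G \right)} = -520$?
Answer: $- \frac{951}{148559} \approx -0.0064015$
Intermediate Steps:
$a = 121$ ($a = \left(9 + 2\right)^{2} = 11^{2} = 121$)
$\frac{a \left(-77 + 42\right) + y{\left(-507 \right)}}{704^{2} + 247179} = \frac{121 \left(-77 + 42\right) - 520}{704^{2} + 247179} = \frac{121 \left(-35\right) - 520}{495616 + 247179} = \frac{-4235 - 520}{742795} = \left(-4755\right) \frac{1}{742795} = - \frac{951}{148559}$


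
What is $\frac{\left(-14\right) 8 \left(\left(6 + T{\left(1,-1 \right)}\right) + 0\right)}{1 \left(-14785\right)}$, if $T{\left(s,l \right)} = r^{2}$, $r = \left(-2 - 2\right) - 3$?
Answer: $\frac{1232}{2957} \approx 0.41664$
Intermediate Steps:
$r = -7$ ($r = -4 - 3 = -7$)
$T{\left(s,l \right)} = 49$ ($T{\left(s,l \right)} = \left(-7\right)^{2} = 49$)
$\frac{\left(-14\right) 8 \left(\left(6 + T{\left(1,-1 \right)}\right) + 0\right)}{1 \left(-14785\right)} = \frac{\left(-14\right) 8 \left(\left(6 + 49\right) + 0\right)}{1 \left(-14785\right)} = \frac{\left(-112\right) \left(55 + 0\right)}{-14785} = \left(-112\right) 55 \left(- \frac{1}{14785}\right) = \left(-6160\right) \left(- \frac{1}{14785}\right) = \frac{1232}{2957}$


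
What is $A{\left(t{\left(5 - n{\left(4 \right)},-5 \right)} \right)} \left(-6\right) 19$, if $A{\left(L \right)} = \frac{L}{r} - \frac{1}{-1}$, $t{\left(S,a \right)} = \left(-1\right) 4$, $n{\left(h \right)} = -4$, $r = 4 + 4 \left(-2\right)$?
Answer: $-228$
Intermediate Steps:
$r = -4$ ($r = 4 - 8 = -4$)
$t{\left(S,a \right)} = -4$
$A{\left(L \right)} = 1 - \frac{L}{4}$ ($A{\left(L \right)} = \frac{L}{-4} - \frac{1}{-1} = L \left(- \frac{1}{4}\right) - -1 = - \frac{L}{4} + 1 = 1 - \frac{L}{4}$)
$A{\left(t{\left(5 - n{\left(4 \right)},-5 \right)} \right)} \left(-6\right) 19 = \left(1 - -1\right) \left(-6\right) 19 = \left(1 + 1\right) \left(-6\right) 19 = 2 \left(-6\right) 19 = \left(-12\right) 19 = -228$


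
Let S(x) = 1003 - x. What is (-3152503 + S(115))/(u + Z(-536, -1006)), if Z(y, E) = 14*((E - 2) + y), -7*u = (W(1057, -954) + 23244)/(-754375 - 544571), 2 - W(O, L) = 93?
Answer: 28656443884530/196546093999 ≈ 145.80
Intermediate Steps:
W(O, L) = -91 (W(O, L) = 2 - 1*93 = 2 - 93 = -91)
u = 23153/9092622 (u = -(-91 + 23244)/(7*(-754375 - 544571)) = -23153/(7*(-1298946)) = -23153*(-1)/(7*1298946) = -1/7*(-23153/1298946) = 23153/9092622 ≈ 0.0025464)
Z(y, E) = -28 + 14*E + 14*y (Z(y, E) = 14*((-2 + E) + y) = 14*(-2 + E + y) = -28 + 14*E + 14*y)
(-3152503 + S(115))/(u + Z(-536, -1006)) = (-3152503 + (1003 - 1*115))/(23153/9092622 + (-28 + 14*(-1006) + 14*(-536))) = (-3152503 + (1003 - 115))/(23153/9092622 + (-28 - 14084 - 7504)) = (-3152503 + 888)/(23153/9092622 - 21616) = -3151615/(-196546093999/9092622) = -3151615*(-9092622/196546093999) = 28656443884530/196546093999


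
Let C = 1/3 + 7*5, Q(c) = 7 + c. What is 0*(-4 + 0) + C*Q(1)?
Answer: 848/3 ≈ 282.67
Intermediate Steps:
C = 106/3 (C = 1/3 + 35 = 106/3 ≈ 35.333)
0*(-4 + 0) + C*Q(1) = 0*(-4 + 0) + 106*(7 + 1)/3 = 0*(-4) + (106/3)*8 = 0 + 848/3 = 848/3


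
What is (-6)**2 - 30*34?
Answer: -984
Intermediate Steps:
(-6)**2 - 30*34 = 36 - 1020 = -984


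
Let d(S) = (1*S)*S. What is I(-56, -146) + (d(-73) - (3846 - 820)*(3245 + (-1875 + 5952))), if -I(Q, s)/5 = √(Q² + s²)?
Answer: -22151043 - 10*√6113 ≈ -2.2152e+7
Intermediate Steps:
d(S) = S² (d(S) = S*S = S²)
I(Q, s) = -5*√(Q² + s²)
I(-56, -146) + (d(-73) - (3846 - 820)*(3245 + (-1875 + 5952))) = -5*√((-56)² + (-146)²) + ((-73)² - (3846 - 820)*(3245 + (-1875 + 5952))) = -5*√(3136 + 21316) + (5329 - 3026*(3245 + 4077)) = -10*√6113 + (5329 - 3026*7322) = -10*√6113 + (5329 - 1*22156372) = -10*√6113 + (5329 - 22156372) = -10*√6113 - 22151043 = -22151043 - 10*√6113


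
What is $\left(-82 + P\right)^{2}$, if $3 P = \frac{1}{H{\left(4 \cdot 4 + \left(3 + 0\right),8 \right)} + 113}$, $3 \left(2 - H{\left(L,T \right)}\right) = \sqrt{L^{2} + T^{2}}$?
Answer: $\frac{1891456095429}{281319200} - \frac{1944971 \sqrt{17}}{281319200} \approx 6723.5$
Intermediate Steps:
$H{\left(L,T \right)} = 2 - \frac{\sqrt{L^{2} + T^{2}}}{3}$
$P = \frac{1}{3 \left(115 - \frac{5 \sqrt{17}}{3}\right)}$ ($P = \frac{1}{3 \left(\left(2 - \frac{\sqrt{\left(4 \cdot 4 + \left(3 + 0\right)\right)^{2} + 8^{2}}}{3}\right) + 113\right)} = \frac{1}{3 \left(\left(2 - \frac{\sqrt{\left(16 + 3\right)^{2} + 64}}{3}\right) + 113\right)} = \frac{1}{3 \left(\left(2 - \frac{\sqrt{19^{2} + 64}}{3}\right) + 113\right)} = \frac{1}{3 \left(\left(2 - \frac{\sqrt{361 + 64}}{3}\right) + 113\right)} = \frac{1}{3 \left(\left(2 - \frac{\sqrt{425}}{3}\right) + 113\right)} = \frac{1}{3 \left(\left(2 - \frac{5 \sqrt{17}}{3}\right) + 113\right)} = \frac{1}{3 \left(115 - \frac{5 \sqrt{17}}{3}\right)} \approx 0.0030828$)
$\left(-82 + P\right)^{2} = \left(-82 + \left(\frac{69}{23720} + \frac{\sqrt{17}}{23720}\right)\right)^{2} = \left(- \frac{1944971}{23720} + \frac{\sqrt{17}}{23720}\right)^{2}$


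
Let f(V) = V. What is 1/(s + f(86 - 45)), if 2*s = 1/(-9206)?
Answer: 18412/754891 ≈ 0.024390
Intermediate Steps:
s = -1/18412 (s = (1/2)/(-9206) = (1/2)*(-1/9206) = -1/18412 ≈ -5.4312e-5)
1/(s + f(86 - 45)) = 1/(-1/18412 + (86 - 45)) = 1/(-1/18412 + 41) = 1/(754891/18412) = 18412/754891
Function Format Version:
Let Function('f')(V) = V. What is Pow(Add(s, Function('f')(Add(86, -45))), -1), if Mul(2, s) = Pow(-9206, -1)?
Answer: Rational(18412, 754891) ≈ 0.024390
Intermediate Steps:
s = Rational(-1, 18412) (s = Mul(Rational(1, 2), Pow(-9206, -1)) = Mul(Rational(1, 2), Rational(-1, 9206)) = Rational(-1, 18412) ≈ -5.4312e-5)
Pow(Add(s, Function('f')(Add(86, -45))), -1) = Pow(Add(Rational(-1, 18412), Add(86, -45)), -1) = Pow(Add(Rational(-1, 18412), 41), -1) = Pow(Rational(754891, 18412), -1) = Rational(18412, 754891)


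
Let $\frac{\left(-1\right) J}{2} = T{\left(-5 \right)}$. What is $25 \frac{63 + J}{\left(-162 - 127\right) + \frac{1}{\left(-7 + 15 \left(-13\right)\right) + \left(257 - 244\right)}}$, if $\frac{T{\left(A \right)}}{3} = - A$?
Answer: $- \frac{155925}{54622} \approx -2.8546$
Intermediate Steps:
$T{\left(A \right)} = - 3 A$ ($T{\left(A \right)} = 3 \left(- A\right) = - 3 A$)
$J = -30$ ($J = - 2 \left(\left(-3\right) \left(-5\right)\right) = \left(-2\right) 15 = -30$)
$25 \frac{63 + J}{\left(-162 - 127\right) + \frac{1}{\left(-7 + 15 \left(-13\right)\right) + \left(257 - 244\right)}} = 25 \frac{63 - 30}{\left(-162 - 127\right) + \frac{1}{\left(-7 + 15 \left(-13\right)\right) + \left(257 - 244\right)}} = 25 \frac{33}{\left(-162 - 127\right) + \frac{1}{\left(-7 - 195\right) + \left(257 - 244\right)}} = 25 \frac{33}{-289 + \frac{1}{-202 + 13}} = 25 \frac{33}{-289 + \frac{1}{-189}} = 25 \frac{33}{-289 - \frac{1}{189}} = 25 \frac{33}{- \frac{54622}{189}} = 25 \cdot 33 \left(- \frac{189}{54622}\right) = 25 \left(- \frac{6237}{54622}\right) = - \frac{155925}{54622}$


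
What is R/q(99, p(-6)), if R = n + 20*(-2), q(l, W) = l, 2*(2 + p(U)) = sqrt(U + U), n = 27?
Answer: -13/99 ≈ -0.13131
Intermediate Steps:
p(U) = -2 + sqrt(2)*sqrt(U)/2 (p(U) = -2 + sqrt(U + U)/2 = -2 + sqrt(2*U)/2 = -2 + (sqrt(2)*sqrt(U))/2 = -2 + sqrt(2)*sqrt(U)/2)
R = -13 (R = 27 + 20*(-2) = 27 - 40 = -13)
R/q(99, p(-6)) = -13/99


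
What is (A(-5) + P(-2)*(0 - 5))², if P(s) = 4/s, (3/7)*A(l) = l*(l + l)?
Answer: 144400/9 ≈ 16044.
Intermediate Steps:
A(l) = 14*l²/3 (A(l) = 7*(l*(l + l))/3 = 7*(l*(2*l))/3 = 7*(2*l²)/3 = 14*l²/3)
(A(-5) + P(-2)*(0 - 5))² = ((14/3)*(-5)² + (4/(-2))*(0 - 5))² = ((14/3)*25 + (4*(-½))*(-5))² = (350/3 - 2*(-5))² = (350/3 + 10)² = (380/3)² = 144400/9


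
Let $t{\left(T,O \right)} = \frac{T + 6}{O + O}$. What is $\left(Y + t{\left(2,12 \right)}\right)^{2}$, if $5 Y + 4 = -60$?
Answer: $\frac{34969}{225} \approx 155.42$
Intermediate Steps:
$Y = - \frac{64}{5}$ ($Y = - \frac{4}{5} + \frac{1}{5} \left(-60\right) = - \frac{4}{5} - 12 = - \frac{64}{5} \approx -12.8$)
$t{\left(T,O \right)} = \frac{6 + T}{2 O}$
$\left(Y + t{\left(2,12 \right)}\right)^{2} = \left(- \frac{64}{5} + \frac{6 + 2}{2 \cdot 12}\right)^{2} = \left(- \frac{64}{5} + \frac{1}{2} \cdot \frac{1}{12} \cdot 8\right)^{2} = \left(- \frac{64}{5} + \frac{1}{3}\right)^{2} = \left(- \frac{187}{15}\right)^{2} = \frac{34969}{225}$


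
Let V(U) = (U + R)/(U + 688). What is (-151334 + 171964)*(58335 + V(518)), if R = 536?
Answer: 725691855160/603 ≈ 1.2035e+9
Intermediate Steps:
V(U) = (536 + U)/(688 + U) (V(U) = (U + 536)/(U + 688) = (536 + U)/(688 + U))
(-151334 + 171964)*(58335 + V(518)) = (-151334 + 171964)*(58335 + (536 + 518)/(688 + 518)) = 20630*(58335 + 1054/1206) = 20630*(58335 + (1/1206)*1054) = 20630*(58335 + 527/603) = 20630*(35176532/603) = 725691855160/603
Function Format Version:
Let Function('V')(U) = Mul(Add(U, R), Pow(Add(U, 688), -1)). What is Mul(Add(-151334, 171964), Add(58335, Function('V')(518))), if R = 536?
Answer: Rational(725691855160, 603) ≈ 1.2035e+9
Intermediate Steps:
Function('V')(U) = Mul(Pow(Add(688, U), -1), Add(536, U)) (Function('V')(U) = Mul(Add(U, 536), Pow(Add(U, 688), -1)) = Mul(Add(536, U), Pow(Add(688, U), -1)) = Mul(Pow(Add(688, U), -1), Add(536, U)))
Mul(Add(-151334, 171964), Add(58335, Function('V')(518))) = Mul(Add(-151334, 171964), Add(58335, Mul(Pow(Add(688, 518), -1), Add(536, 518)))) = Mul(20630, Add(58335, Mul(Pow(1206, -1), 1054))) = Mul(20630, Add(58335, Mul(Rational(1, 1206), 1054))) = Mul(20630, Add(58335, Rational(527, 603))) = Mul(20630, Rational(35176532, 603)) = Rational(725691855160, 603)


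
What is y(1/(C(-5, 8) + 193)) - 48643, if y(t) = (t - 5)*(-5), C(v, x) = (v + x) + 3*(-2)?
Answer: -1847485/38 ≈ -48618.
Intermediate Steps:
C(v, x) = -6 + v + x (C(v, x) = (v + x) - 6 = -6 + v + x)
y(t) = 25 - 5*t (y(t) = (-5 + t)*(-5) = 25 - 5*t)
y(1/(C(-5, 8) + 193)) - 48643 = (25 - 5/((-6 - 5 + 8) + 193)) - 48643 = (25 - 5/(-3 + 193)) - 48643 = (25 - 5/190) - 48643 = (25 - 5*1/190) - 48643 = (25 - 1/38) - 48643 = 949/38 - 48643 = -1847485/38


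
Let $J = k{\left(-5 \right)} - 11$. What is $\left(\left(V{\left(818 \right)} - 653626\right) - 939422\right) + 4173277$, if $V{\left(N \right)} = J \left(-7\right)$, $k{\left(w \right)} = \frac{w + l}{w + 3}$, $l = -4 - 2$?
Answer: $\frac{5160535}{2} \approx 2.5803 \cdot 10^{6}$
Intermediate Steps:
$l = -6$
$k{\left(w \right)} = \frac{-6 + w}{3 + w}$ ($k{\left(w \right)} = \frac{w - 6}{w + 3} = \frac{-6 + w}{3 + w}$)
$J = - \frac{11}{2}$ ($J = \frac{-6 - 5}{3 - 5} - 11 = \frac{1}{-2} \left(-11\right) - 11 = \left(- \frac{1}{2}\right) \left(-11\right) - 11 = \frac{11}{2} - 11 = - \frac{11}{2} \approx -5.5$)
$V{\left(N \right)} = \frac{77}{2}$ ($V{\left(N \right)} = \left(- \frac{11}{2}\right) \left(-7\right) = \frac{77}{2}$)
$\left(\left(V{\left(818 \right)} - 653626\right) - 939422\right) + 4173277 = \left(\left(\frac{77}{2} - 653626\right) - 939422\right) + 4173277 = \left(- \frac{1307175}{2} - 939422\right) + 4173277 = - \frac{3186019}{2} + 4173277 = \frac{5160535}{2}$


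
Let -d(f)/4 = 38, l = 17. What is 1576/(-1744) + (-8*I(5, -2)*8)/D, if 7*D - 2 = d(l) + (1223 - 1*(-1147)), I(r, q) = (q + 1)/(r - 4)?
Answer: -84919/120990 ≈ -0.70187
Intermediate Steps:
I(r, q) = (1 + q)/(-4 + r)
d(f) = -152 (d(f) = -4*38 = -152)
D = 2220/7 (D = 2/7 + (-152 + (1223 - 1*(-1147)))/7 = 2/7 + (-152 + (1223 + 1147))/7 = 2/7 + (-152 + 2370)/7 = 2/7 + (⅐)*2218 = 2/7 + 2218/7 = 2220/7 ≈ 317.14)
1576/(-1744) + (-8*I(5, -2)*8)/D = 1576/(-1744) + (-8*(1 - 2)/(-4 + 5)*8)/(2220/7) = 1576*(-1/1744) + (-8*(-1)/1*8)*(7/2220) = -197/218 + (-8*(-1)*8)*(7/2220) = -197/218 + (8*8)*(7/2220) = -197/218 + 64*(7/2220) = -197/218 + 112/555 = -84919/120990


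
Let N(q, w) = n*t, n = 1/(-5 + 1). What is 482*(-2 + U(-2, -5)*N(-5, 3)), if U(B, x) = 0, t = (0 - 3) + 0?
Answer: -964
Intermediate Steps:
n = -1/4 (n = 1/(-4) = -1/4 ≈ -0.25000)
t = -3 (t = -3 + 0 = -3)
N(q, w) = 3/4 (N(q, w) = -1/4*(-3) = 3/4)
482*(-2 + U(-2, -5)*N(-5, 3)) = 482*(-2 + 0*(3/4)) = 482*(-2 + 0) = 482*(-2) = -964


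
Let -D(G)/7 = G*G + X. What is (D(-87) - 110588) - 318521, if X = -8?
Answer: -482036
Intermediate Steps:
D(G) = 56 - 7*G**2 (D(G) = -7*(G*G - 8) = -7*(G**2 - 8) = -7*(-8 + G**2) = 56 - 7*G**2)
(D(-87) - 110588) - 318521 = ((56 - 7*(-87)**2) - 110588) - 318521 = ((56 - 7*7569) - 110588) - 318521 = ((56 - 52983) - 110588) - 318521 = (-52927 - 110588) - 318521 = -163515 - 318521 = -482036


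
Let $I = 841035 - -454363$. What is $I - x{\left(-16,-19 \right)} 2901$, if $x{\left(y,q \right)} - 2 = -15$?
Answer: $1333111$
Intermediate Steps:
$x{\left(y,q \right)} = -13$ ($x{\left(y,q \right)} = 2 - 15 = -13$)
$I = 1295398$ ($I = 841035 + 454363 = 1295398$)
$I - x{\left(-16,-19 \right)} 2901 = 1295398 - \left(-13\right) 2901 = 1295398 - -37713 = 1295398 + 37713 = 1333111$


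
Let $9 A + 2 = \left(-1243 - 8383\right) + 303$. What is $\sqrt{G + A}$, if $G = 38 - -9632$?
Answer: $\frac{\sqrt{77705}}{3} \approx 92.919$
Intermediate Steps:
$G = 9670$ ($G = 38 + 9632 = 9670$)
$A = - \frac{9325}{9}$ ($A = - \frac{2}{9} + \frac{\left(-1243 - 8383\right) + 303}{9} = - \frac{2}{9} + \frac{-9626 + 303}{9} = - \frac{2}{9} + \frac{1}{9} \left(-9323\right) = - \frac{2}{9} - \frac{9323}{9} = - \frac{9325}{9} \approx -1036.1$)
$\sqrt{G + A} = \sqrt{9670 - \frac{9325}{9}} = \sqrt{\frac{77705}{9}} = \frac{\sqrt{77705}}{3}$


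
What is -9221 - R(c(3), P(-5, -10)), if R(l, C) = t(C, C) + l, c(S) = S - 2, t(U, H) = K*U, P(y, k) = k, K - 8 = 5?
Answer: -9092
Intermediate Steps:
K = 13 (K = 8 + 5 = 13)
t(U, H) = 13*U
c(S) = -2 + S
R(l, C) = l + 13*C (R(l, C) = 13*C + l = l + 13*C)
-9221 - R(c(3), P(-5, -10)) = -9221 - ((-2 + 3) + 13*(-10)) = -9221 - (1 - 130) = -9221 - 1*(-129) = -9221 + 129 = -9092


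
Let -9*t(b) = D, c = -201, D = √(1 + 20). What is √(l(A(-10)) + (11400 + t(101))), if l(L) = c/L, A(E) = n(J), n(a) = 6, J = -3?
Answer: √(409194 - 4*√21)/6 ≈ 106.61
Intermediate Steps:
D = √21 ≈ 4.5826
t(b) = -√21/9
A(E) = 6
l(L) = -201/L
√(l(A(-10)) + (11400 + t(101))) = √(-201/6 + (11400 - √21/9)) = √(-201*⅙ + (11400 - √21/9)) = √(-67/2 + (11400 - √21/9)) = √(22733/2 - √21/9)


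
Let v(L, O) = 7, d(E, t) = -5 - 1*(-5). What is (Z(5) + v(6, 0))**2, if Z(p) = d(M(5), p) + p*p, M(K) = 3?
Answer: 1024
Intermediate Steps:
d(E, t) = 0 (d(E, t) = -5 + 5 = 0)
Z(p) = p**2 (Z(p) = 0 + p*p = 0 + p**2 = p**2)
(Z(5) + v(6, 0))**2 = (5**2 + 7)**2 = (25 + 7)**2 = 32**2 = 1024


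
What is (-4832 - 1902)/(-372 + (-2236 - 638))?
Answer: 3367/1623 ≈ 2.0746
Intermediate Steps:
(-4832 - 1902)/(-372 + (-2236 - 638)) = -6734/(-372 - 2874) = -6734/(-3246) = -6734*(-1/3246) = 3367/1623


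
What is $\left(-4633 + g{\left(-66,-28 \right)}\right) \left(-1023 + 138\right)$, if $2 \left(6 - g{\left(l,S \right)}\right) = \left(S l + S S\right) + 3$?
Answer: $\frac{10521765}{2} \approx 5.2609 \cdot 10^{6}$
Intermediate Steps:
$g{\left(l,S \right)} = \frac{9}{2} - \frac{S^{2}}{2} - \frac{S l}{2}$ ($g{\left(l,S \right)} = 6 - \frac{\left(S l + S S\right) + 3}{2} = 6 - \frac{\left(S l + S^{2}\right) + 3}{2} = 6 - \frac{\left(S^{2} + S l\right) + 3}{2} = 6 - \frac{3 + S^{2} + S l}{2} = 6 - \left(\frac{3}{2} + \frac{S^{2}}{2} + \frac{S l}{2}\right) = \frac{9}{2} - \frac{S^{2}}{2} - \frac{S l}{2}$)
$\left(-4633 + g{\left(-66,-28 \right)}\right) \left(-1023 + 138\right) = \left(-4633 - \left(- \frac{9}{2} + 392 + 924\right)\right) \left(-1023 + 138\right) = \left(-4633 - \frac{2623}{2}\right) \left(-885\right) = \left(- \frac{11889}{2}\right) \left(-885\right) = \frac{10521765}{2}$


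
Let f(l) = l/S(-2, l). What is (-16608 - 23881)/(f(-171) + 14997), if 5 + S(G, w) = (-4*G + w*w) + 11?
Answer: -1184505695/438737064 ≈ -2.6998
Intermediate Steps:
S(G, w) = 6 + w² - 4*G (S(G, w) = -5 + ((-4*G + w*w) + 11) = -5 + ((-4*G + w²) + 11) = -5 + ((w² - 4*G) + 11) = -5 + (11 + w² - 4*G) = 6 + w² - 4*G)
f(l) = l/(14 + l²) (f(l) = l/(6 + l² - 4*(-2)) = l/(6 + l² + 8) = l/(14 + l²))
(-16608 - 23881)/(f(-171) + 14997) = (-16608 - 23881)/(-171/(14 + (-171)²) + 14997) = -40489/(-171/(14 + 29241) + 14997) = -40489/(-171/29255 + 14997) = -40489/438737064/29255 = -40489*29255/438737064 = -1184505695/438737064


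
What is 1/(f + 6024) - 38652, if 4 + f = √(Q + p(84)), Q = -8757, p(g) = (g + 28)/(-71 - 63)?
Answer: (-1352820*√32093 + 15589897613*I)/(35*(√32093 - 11524*I)) ≈ -38652.0 - 2.6226e-6*I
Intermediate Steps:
p(g) = -14/67 - g/134 (p(g) = (28 + g)/(-134) = (28 + g)*(-1/134) = -14/67 - g/134)
f = -4 + 35*I*√32093/67 (f = -4 + √(-8757 + (-14/67 - 1/134*84)) = -4 + √(-8757 + (-14/67 - 42/67)) = -4 + √(-8757 - 56/67) = -4 + √(-586775/67) = -4 + 35*I*√32093/67 ≈ -4.0 + 93.583*I)
1/(f + 6024) - 38652 = 1/((-4 + 35*I*√32093/67) + 6024) - 38652 = 1/(6020 + 35*I*√32093/67) - 38652 = -38652 + 1/(6020 + 35*I*√32093/67)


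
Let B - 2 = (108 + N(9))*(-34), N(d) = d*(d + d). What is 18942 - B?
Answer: 28120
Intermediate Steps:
N(d) = 2*d² (N(d) = d*(2*d) = 2*d²)
B = -9178 (B = 2 + (108 + 2*9²)*(-34) = 2 + (108 + 2*81)*(-34) = 2 + (108 + 162)*(-34) = 2 + 270*(-34) = 2 - 9180 = -9178)
18942 - B = 18942 - 1*(-9178) = 18942 + 9178 = 28120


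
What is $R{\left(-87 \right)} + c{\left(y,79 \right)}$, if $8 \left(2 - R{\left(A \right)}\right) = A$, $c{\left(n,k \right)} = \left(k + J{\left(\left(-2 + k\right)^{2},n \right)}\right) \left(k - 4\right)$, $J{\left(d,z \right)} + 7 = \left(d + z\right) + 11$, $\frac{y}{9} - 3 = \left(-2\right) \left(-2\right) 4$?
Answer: $\frac{3709903}{8} \approx 4.6374 \cdot 10^{5}$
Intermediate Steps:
$y = 171$ ($y = 27 + 9 \left(-2\right) \left(-2\right) 4 = 27 + 9 \cdot 4 \cdot 4 = 27 + 9 \cdot 16 = 27 + 144 = 171$)
$J{\left(d,z \right)} = 4 + d + z$ ($J{\left(d,z \right)} = -7 + \left(\left(d + z\right) + 11\right) = -7 + \left(11 + d + z\right) = 4 + d + z$)
$c{\left(n,k \right)} = \left(-4 + k\right) \left(4 + k + n + \left(-2 + k\right)^{2}\right)$ ($c{\left(n,k \right)} = \left(k + \left(4 + \left(-2 + k\right)^{2} + n\right)\right) \left(k - 4\right) = \left(k + \left(4 + n + \left(-2 + k\right)^{2}\right)\right) \left(-4 + k\right) = \left(4 + k + n + \left(-2 + k\right)^{2}\right) \left(-4 + k\right) = \left(-4 + k\right) \left(4 + k + n + \left(-2 + k\right)^{2}\right)$)
$R{\left(A \right)} = 2 - \frac{A}{8}$
$R{\left(-87 \right)} + c{\left(y,79 \right)} = \left(2 - - \frac{87}{8}\right) + \left(-32 + 79^{3} - 7 \cdot 79^{2} - 684 + 20 \cdot 79 + 79 \cdot 171\right) = \left(2 + \frac{87}{8}\right) + \left(-32 + 493039 - 43687 - 684 + 1580 + 13509\right) = \frac{103}{8} + \left(-32 + 493039 - 43687 - 684 + 1580 + 13509\right) = \frac{103}{8} + 463725 = \frac{3709903}{8}$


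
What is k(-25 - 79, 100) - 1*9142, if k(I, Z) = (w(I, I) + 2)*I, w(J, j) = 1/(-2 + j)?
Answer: -495498/53 ≈ -9349.0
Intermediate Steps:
k(I, Z) = I*(2 + 1/(-2 + I)) (k(I, Z) = (1/(-2 + I) + 2)*I = (2 + 1/(-2 + I))*I = I*(2 + 1/(-2 + I)))
k(-25 - 79, 100) - 1*9142 = (-25 - 79)*(-3 + 2*(-25 - 79))/(-2 + (-25 - 79)) - 1*9142 = -104*(-3 + 2*(-104))/(-2 - 104) - 9142 = -104*(-3 - 208)/(-106) - 9142 = -104*(-1/106)*(-211) - 9142 = -10972/53 - 9142 = -495498/53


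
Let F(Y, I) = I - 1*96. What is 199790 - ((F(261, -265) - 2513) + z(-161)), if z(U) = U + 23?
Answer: 202802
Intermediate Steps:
z(U) = 23 + U
F(Y, I) = -96 + I (F(Y, I) = I - 96 = -96 + I)
199790 - ((F(261, -265) - 2513) + z(-161)) = 199790 - (((-96 - 265) - 2513) + (23 - 161)) = 199790 - ((-361 - 2513) - 138) = 199790 - (-2874 - 138) = 199790 - 1*(-3012) = 199790 + 3012 = 202802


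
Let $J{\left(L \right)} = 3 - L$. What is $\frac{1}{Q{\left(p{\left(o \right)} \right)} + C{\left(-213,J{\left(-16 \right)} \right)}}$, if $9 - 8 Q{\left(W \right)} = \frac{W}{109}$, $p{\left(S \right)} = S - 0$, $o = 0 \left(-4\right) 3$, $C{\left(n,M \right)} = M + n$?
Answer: $- \frac{8}{1543} \approx -0.0051847$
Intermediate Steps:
$o = 0$ ($o = 0 \cdot 3 = 0$)
$p{\left(S \right)} = S$ ($p{\left(S \right)} = S + 0 = S$)
$Q{\left(W \right)} = \frac{9}{8} - \frac{W}{872}$ ($Q{\left(W \right)} = \frac{9}{8} - \frac{W \frac{1}{109}}{8} = \frac{9}{8} - \frac{\frac{1}{109} W}{8} = \frac{9}{8} - \frac{W}{872}$)
$\frac{1}{Q{\left(p{\left(o \right)} \right)} + C{\left(-213,J{\left(-16 \right)} \right)}} = \frac{1}{\left(\frac{9}{8} - 0\right) + \left(\left(3 - -16\right) - 213\right)} = \frac{1}{\left(\frac{9}{8} + 0\right) + \left(\left(3 + 16\right) - 213\right)} = \frac{1}{\frac{9}{8} + \left(19 - 213\right)} = \frac{1}{\frac{9}{8} - 194} = \frac{1}{- \frac{1543}{8}} = - \frac{8}{1543}$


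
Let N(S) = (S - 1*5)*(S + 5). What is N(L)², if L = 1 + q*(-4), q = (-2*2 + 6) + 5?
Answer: 495616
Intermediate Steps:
q = 7 (q = (-4 + 6) + 5 = 2 + 5 = 7)
L = -27 (L = 1 + 7*(-4) = 1 - 28 = -27)
N(S) = (-5 + S)*(5 + S) (N(S) = (S - 5)*(5 + S) = (-5 + S)*(5 + S))
N(L)² = (-25 + (-27)²)² = (-25 + 729)² = 704² = 495616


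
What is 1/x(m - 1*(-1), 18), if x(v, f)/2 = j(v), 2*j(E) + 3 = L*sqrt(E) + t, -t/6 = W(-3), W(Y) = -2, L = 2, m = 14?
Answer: 3/7 - 2*sqrt(15)/21 ≈ 0.059716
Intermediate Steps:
t = 12 (t = -6*(-2) = 12)
j(E) = 9/2 + sqrt(E) (j(E) = -3/2 + (2*sqrt(E) + 12)/2 = -3/2 + (12 + 2*sqrt(E))/2 = -3/2 + (6 + sqrt(E)) = 9/2 + sqrt(E))
x(v, f) = 9 + 2*sqrt(v) (x(v, f) = 2*(9/2 + sqrt(v)) = 9 + 2*sqrt(v))
1/x(m - 1*(-1), 18) = 1/(9 + 2*sqrt(14 - 1*(-1))) = 1/(9 + 2*sqrt(14 + 1)) = 1/(9 + 2*sqrt(15))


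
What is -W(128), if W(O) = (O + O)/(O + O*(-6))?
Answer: ⅖ ≈ 0.40000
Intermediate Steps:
W(O) = -⅖ (W(O) = (2*O)/(O - 6*O) = (2*O)/((-5*O)) = (2*O)*(-1/(5*O)) = -⅖)
-W(128) = -1*(-⅖) = ⅖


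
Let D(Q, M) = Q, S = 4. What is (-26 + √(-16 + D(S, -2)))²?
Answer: 664 - 104*I*√3 ≈ 664.0 - 180.13*I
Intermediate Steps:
(-26 + √(-16 + D(S, -2)))² = (-26 + √(-16 + 4))² = (-26 + √(-12))² = (-26 + 2*I*√3)²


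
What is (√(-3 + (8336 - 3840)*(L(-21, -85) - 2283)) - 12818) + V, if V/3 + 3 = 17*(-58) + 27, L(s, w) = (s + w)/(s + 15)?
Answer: -15704 + 5*I*√3666579/3 ≈ -15704.0 + 3191.4*I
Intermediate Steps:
L(s, w) = (s + w)/(15 + s)
V = -2886 (V = -9 + 3*(17*(-58) + 27) = -9 + 3*(-986 + 27) = -9 + 3*(-959) = -9 - 2877 = -2886)
(√(-3 + (8336 - 3840)*(L(-21, -85) - 2283)) - 12818) + V = (√(-3 + (8336 - 3840)*((-21 - 85)/(15 - 21) - 2283)) - 12818) - 2886 = (√(-3 + 4496*(-106/(-6) - 2283)) - 12818) - 2886 = (√(-3 + 4496*(-⅙*(-106) - 2283)) - 12818) - 2886 = (√(-3 + 4496*(53/3 - 2283)) - 12818) - 2886 = (√(-3 + 4496*(-6796/3)) - 12818) - 2886 = (√(-3 - 30554816/3) - 12818) - 2886 = (√(-30554825/3) - 12818) - 2886 = (5*I*√3666579/3 - 12818) - 2886 = (-12818 + 5*I*√3666579/3) - 2886 = -15704 + 5*I*√3666579/3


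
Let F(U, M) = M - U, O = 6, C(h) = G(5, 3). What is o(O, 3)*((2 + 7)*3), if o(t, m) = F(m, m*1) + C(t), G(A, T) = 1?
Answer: 27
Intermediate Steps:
C(h) = 1
o(t, m) = 1 (o(t, m) = (m*1 - m) + 1 = (m - m) + 1 = 0 + 1 = 1)
o(O, 3)*((2 + 7)*3) = 1*((2 + 7)*3) = 1*(9*3) = 1*27 = 27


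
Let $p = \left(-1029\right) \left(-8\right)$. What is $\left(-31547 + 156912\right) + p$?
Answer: $133597$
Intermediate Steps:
$p = 8232$
$\left(-31547 + 156912\right) + p = \left(-31547 + 156912\right) + 8232 = 125365 + 8232 = 133597$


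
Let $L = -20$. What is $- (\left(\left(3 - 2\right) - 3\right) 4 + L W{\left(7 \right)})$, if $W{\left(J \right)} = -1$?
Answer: $-12$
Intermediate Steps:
$- (\left(\left(3 - 2\right) - 3\right) 4 + L W{\left(7 \right)}) = - (\left(\left(3 - 2\right) - 3\right) 4 - -20) = - (\left(\left(3 - 2\right) - 3\right) 4 + 20) = - (\left(1 - 3\right) 4 + 20) = - (\left(-2\right) 4 + 20) = - (-8 + 20) = \left(-1\right) 12 = -12$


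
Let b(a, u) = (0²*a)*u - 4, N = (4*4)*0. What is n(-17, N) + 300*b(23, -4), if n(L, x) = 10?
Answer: -1190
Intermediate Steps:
N = 0 (N = 16*0 = 0)
b(a, u) = -4 (b(a, u) = (0*a)*u - 4 = 0*u - 4 = 0 - 4 = -4)
n(-17, N) + 300*b(23, -4) = 10 + 300*(-4) = 10 - 1200 = -1190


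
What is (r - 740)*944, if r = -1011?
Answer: -1652944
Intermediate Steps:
(r - 740)*944 = (-1011 - 740)*944 = -1751*944 = -1652944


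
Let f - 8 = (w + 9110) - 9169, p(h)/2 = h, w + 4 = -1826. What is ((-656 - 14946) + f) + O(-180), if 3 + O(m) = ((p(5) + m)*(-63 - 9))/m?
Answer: -17554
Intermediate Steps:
w = -1830 (w = -4 - 1826 = -1830)
p(h) = 2*h
O(m) = -3 + (-720 - 72*m)/m (O(m) = -3 + ((2*5 + m)*(-63 - 9))/m = -3 + ((10 + m)*(-72))/m = -3 + (-720 - 72*m)/m)
f = -1881 (f = 8 + ((-1830 + 9110) - 9169) = 8 + (7280 - 9169) = 8 - 1889 = -1881)
((-656 - 14946) + f) + O(-180) = ((-656 - 14946) - 1881) + (-75 - 720/(-180)) = (-15602 - 1881) + (-75 - 720*(-1/180)) = -17483 + (-75 + 4) = -17483 - 71 = -17554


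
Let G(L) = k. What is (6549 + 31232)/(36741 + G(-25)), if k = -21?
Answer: 37781/36720 ≈ 1.0289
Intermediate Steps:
G(L) = -21
(6549 + 31232)/(36741 + G(-25)) = (6549 + 31232)/(36741 - 21) = 37781/36720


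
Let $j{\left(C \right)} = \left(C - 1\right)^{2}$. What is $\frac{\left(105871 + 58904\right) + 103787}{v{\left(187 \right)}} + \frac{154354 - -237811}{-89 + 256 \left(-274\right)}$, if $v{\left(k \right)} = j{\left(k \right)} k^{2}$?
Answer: $- \frac{1928526270059}{345394338102} \approx -5.5835$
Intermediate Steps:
$j{\left(C \right)} = \left(-1 + C\right)^{2}$
$v{\left(k \right)} = k^{2} \left(-1 + k\right)^{2}$ ($v{\left(k \right)} = \left(-1 + k\right)^{2} k^{2} = k^{2} \left(-1 + k\right)^{2}$)
$\frac{\left(105871 + 58904\right) + 103787}{v{\left(187 \right)}} + \frac{154354 - -237811}{-89 + 256 \left(-274\right)} = \frac{\left(105871 + 58904\right) + 103787}{187^{2} \left(-1 + 187\right)^{2}} + \frac{154354 - -237811}{-89 + 256 \left(-274\right)} = \frac{164775 + 103787}{34969 \cdot 186^{2}} + \frac{154354 + 237811}{-89 - 70144} = \frac{268562}{34969 \cdot 34596} + \frac{392165}{-70233} = \frac{268562}{1209787524} + 392165 \left(- \frac{1}{70233}\right) = 268562 \cdot \frac{1}{1209787524} - \frac{9565}{1713} = \frac{134281}{604893762} - \frac{9565}{1713} = - \frac{1928526270059}{345394338102}$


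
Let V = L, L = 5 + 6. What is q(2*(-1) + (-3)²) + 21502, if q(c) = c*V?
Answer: 21579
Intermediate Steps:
L = 11
V = 11
q(c) = 11*c (q(c) = c*11 = 11*c)
q(2*(-1) + (-3)²) + 21502 = 11*(2*(-1) + (-3)²) + 21502 = 11*(-2 + 9) + 21502 = 11*7 + 21502 = 77 + 21502 = 21579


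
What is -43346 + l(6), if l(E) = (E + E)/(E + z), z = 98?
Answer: -1126993/26 ≈ -43346.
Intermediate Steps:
l(E) = 2*E/(98 + E) (l(E) = (E + E)/(E + 98) = (2*E)/(98 + E) = 2*E/(98 + E))
-43346 + l(6) = -43346 + 2*6/(98 + 6) = -43346 + 2*6/104 = -43346 + 2*6*(1/104) = -43346 + 3/26 = -1126993/26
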